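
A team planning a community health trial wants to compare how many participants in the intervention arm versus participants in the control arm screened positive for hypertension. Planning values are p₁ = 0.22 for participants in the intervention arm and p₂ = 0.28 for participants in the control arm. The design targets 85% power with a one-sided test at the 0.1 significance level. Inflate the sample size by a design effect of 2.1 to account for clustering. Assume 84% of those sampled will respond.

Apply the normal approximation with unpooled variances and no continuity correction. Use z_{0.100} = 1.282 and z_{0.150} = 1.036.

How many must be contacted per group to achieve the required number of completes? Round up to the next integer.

n = (z_α + z_β)² · [p₁(1−p₁) + p₂(1−p₂)] / (p₁ − p₂)²
  = (1.282 + 1.036)² · (0.22·0.78 + 0.28·0.72) / (-0.06)²
  = (2.318)² · (0.1716 + 0.2016) / 0.0036
  = 5.3731 · 0.3732 / 0.0036
  = 557.01
Design effect: 2.1 × 557.01 = 1169.73.
Adjust for 84% response: 1169.73 / 0.84 = 1392.53.
Round up → n = 1393 per group.

n = 1393 per group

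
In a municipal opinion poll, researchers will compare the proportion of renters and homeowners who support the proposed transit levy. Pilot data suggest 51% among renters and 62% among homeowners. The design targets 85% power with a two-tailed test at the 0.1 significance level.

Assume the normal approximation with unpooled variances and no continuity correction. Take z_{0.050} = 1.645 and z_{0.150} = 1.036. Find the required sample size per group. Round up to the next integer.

n = (z_{α/2} + z_β)² · [p₁(1−p₁) + p₂(1−p₂)] / (p₁ − p₂)²
  = (1.645 + 1.036)² · (0.51·0.49 + 0.62·0.38) / (-0.11)²
  = (2.681)² · (0.2499 + 0.2356) / 0.0121
  = 7.1878 · 0.4855 / 0.0121
  = 288.40
Round up → n = 289 per group.

n = 289 per group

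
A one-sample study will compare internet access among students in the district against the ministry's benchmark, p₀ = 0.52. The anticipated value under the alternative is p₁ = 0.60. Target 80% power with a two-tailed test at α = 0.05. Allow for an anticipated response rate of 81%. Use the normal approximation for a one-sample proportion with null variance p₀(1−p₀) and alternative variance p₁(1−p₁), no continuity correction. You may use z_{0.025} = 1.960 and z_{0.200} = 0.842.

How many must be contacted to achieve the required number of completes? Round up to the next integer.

n = 374

n = [z_{α/2}·√(p₀q₀) + z_β·√(p₁q₁)]² / (p₁ − p₀)²
  = [1.960·√(0.52·0.48) + 0.842·√(0.60·0.40)]² / (0.08)²
  = [1.960·0.4996 + 0.842·0.4899]² / 0.0064
  = [1.3917]² / 0.0064
  = 302.63
Adjust for 81% response: 302.63 / 0.81 = 373.62.
Round up → n = 374.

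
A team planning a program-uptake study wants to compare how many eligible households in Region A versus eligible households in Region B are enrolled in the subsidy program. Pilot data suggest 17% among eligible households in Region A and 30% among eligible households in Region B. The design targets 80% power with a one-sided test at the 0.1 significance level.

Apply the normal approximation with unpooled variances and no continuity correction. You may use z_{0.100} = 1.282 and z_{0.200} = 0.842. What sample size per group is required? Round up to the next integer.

n = (z_α + z_β)² · [p₁(1−p₁) + p₂(1−p₂)] / (p₁ − p₂)²
  = (1.282 + 0.842)² · (0.17·0.83 + 0.30·0.70) / (-0.13)²
  = (2.124)² · (0.1411 + 0.2100) / 0.0169
  = 4.5114 · 0.3511 / 0.0169
  = 93.72
Round up → n = 94 per group.

n = 94 per group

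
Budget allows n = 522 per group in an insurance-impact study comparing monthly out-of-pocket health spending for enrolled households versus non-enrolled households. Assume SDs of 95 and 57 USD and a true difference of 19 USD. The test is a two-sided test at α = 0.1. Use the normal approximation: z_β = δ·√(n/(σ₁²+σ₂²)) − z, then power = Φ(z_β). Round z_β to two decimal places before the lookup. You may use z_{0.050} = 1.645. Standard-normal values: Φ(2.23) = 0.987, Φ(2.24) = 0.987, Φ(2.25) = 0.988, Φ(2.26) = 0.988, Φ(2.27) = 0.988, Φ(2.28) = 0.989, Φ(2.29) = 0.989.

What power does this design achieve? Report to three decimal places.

z_β = δ·√(n/(σ₁²+σ₂²)) − z_{α/2}
    = 19 · √(522/12274) − 1.645
    = 19 · 0.20623 − 1.645
    = 3.9183 − 1.645 = 2.2733 → 2.27
Power = Φ(2.27) = 0.988.

Power ≈ 0.988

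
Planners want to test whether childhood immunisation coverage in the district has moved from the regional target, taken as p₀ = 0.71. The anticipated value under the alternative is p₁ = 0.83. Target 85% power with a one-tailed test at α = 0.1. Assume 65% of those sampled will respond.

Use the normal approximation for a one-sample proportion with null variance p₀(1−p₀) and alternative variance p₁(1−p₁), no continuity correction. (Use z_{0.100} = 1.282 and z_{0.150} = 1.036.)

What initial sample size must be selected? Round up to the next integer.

n = [z_α·√(p₀q₀) + z_β·√(p₁q₁)]² / (p₁ − p₀)²
  = [1.282·√(0.71·0.29) + 1.036·√(0.83·0.17)]² / (0.12)²
  = [1.282·0.4538 + 1.036·0.3756]² / 0.0144
  = [0.9709]² / 0.0144
  = 65.46
Adjust for 65% response: 65.46 / 0.65 = 100.71.
Round up → n = 101.

n = 101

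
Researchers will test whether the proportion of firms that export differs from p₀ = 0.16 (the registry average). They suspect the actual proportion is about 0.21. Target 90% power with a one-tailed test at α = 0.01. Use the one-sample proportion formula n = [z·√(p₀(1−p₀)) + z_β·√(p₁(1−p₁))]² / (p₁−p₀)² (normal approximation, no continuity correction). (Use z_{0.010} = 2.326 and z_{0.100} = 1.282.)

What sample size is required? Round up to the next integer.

n = 757

n = [z_α·√(p₀q₀) + z_β·√(p₁q₁)]² / (p₁ − p₀)²
  = [2.326·√(0.16·0.84) + 1.282·√(0.21·0.79)]² / (0.05)²
  = [2.326·0.3666 + 1.282·0.4073]² / 0.0025
  = [1.3749]² / 0.0025
  = 756.13
Round up → n = 757.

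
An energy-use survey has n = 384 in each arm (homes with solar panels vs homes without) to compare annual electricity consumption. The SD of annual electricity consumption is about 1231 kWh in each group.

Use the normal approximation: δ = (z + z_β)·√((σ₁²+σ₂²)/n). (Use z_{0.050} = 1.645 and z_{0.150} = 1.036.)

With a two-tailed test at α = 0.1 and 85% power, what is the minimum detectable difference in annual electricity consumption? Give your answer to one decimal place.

δ = (z_{α/2} + z_β) · √((σ₁²+σ₂²)/n)
  = (1.645 + 1.036) · √(3030722/384)
  = 2.681 · √7892.5
  = 2.681 · 88.8398
  = 238.1794

Minimum detectable difference ≈ 238.2 kWh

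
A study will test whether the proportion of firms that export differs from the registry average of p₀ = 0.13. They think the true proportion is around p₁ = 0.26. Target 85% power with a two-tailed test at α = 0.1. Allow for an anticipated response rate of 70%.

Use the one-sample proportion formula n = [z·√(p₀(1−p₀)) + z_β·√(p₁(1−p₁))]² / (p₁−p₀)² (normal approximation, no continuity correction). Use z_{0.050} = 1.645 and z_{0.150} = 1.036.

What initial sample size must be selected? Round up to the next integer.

n = [z_{α/2}·√(p₀q₀) + z_β·√(p₁q₁)]² / (p₁ − p₀)²
  = [1.645·√(0.13·0.87) + 1.036·√(0.26·0.74)]² / (0.13)²
  = [1.645·0.3363 + 1.036·0.4386]² / 0.0169
  = [1.0076]² / 0.0169
  = 60.08
Adjust for 70% response: 60.08 / 0.70 = 85.83.
Round up → n = 86.

n = 86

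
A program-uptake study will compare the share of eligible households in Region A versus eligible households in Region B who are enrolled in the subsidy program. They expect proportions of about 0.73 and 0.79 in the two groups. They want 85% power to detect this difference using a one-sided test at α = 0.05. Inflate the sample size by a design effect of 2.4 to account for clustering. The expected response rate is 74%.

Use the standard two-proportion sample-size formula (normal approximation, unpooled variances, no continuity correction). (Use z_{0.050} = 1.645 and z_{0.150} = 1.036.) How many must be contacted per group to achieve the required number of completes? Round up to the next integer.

n = 2351 per group

n = (z_α + z_β)² · [p₁(1−p₁) + p₂(1−p₂)] / (p₁ − p₂)²
  = (1.645 + 1.036)² · (0.73·0.27 + 0.79·0.21) / (-0.06)²
  = (2.681)² · (0.1971 + 0.1659) / 0.0036
  = 7.1878 · 0.3630 / 0.0036
  = 724.77
Design effect: 2.4 × 724.77 = 1739.44.
Adjust for 74% response: 1739.44 / 0.74 = 2350.59.
Round up → n = 2351 per group.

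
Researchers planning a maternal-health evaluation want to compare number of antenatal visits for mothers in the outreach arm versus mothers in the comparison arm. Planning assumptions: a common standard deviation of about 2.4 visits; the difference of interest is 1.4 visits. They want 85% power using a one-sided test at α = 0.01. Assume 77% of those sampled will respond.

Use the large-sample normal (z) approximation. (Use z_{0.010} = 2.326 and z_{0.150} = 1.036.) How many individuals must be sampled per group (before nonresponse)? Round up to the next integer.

n = 87 per group

n = (z_α + z_β)² · (σ₁² + σ₂²) / δ²
  = (2.326 + 1.036)² · (2·2.4² = 11.52) / 1.4²
  = 11.3030 · 11.52 / 1.96
  = 66.43
Adjust for 77% response: 66.43 / 0.77 = 86.28.
Round up → n = 87 per group.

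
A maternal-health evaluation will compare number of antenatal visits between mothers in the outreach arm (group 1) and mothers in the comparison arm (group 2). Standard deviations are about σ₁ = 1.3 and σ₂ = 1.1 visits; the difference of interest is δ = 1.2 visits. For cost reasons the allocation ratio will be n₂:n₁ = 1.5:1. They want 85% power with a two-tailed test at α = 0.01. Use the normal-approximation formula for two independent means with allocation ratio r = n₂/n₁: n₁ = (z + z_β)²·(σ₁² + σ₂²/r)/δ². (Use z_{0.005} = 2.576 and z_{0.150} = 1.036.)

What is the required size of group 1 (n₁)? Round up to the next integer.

n₁ = 23

n₁ = (z_{α/2} + z_β)² · (σ₁² + σ₂²/r) / δ²
   = (2.576 + 1.036)² · (1.3² + 1.1²/1.5) / 1.2²
   = 13.0465 · (1.69 + 0.80667) / 1.44
   = 13.0465 · 2.4967 / 1.44
   = 22.62
Round up → n₁ = 23; n₂ = r·n₁ = 1.5 × 23 = 35.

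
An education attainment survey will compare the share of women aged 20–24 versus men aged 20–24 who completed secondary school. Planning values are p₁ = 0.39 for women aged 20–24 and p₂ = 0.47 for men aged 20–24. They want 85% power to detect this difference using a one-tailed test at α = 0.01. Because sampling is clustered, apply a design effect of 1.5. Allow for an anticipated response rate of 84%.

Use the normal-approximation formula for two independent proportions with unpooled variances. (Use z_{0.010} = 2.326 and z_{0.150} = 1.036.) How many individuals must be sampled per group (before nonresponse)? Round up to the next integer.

n = 1536 per group

n = (z_α + z_β)² · [p₁(1−p₁) + p₂(1−p₂)] / (p₁ − p₂)²
  = (2.326 + 1.036)² · (0.39·0.61 + 0.47·0.53) / (-0.08)²
  = (3.362)² · (0.2379 + 0.2491) / 0.0064
  = 11.3030 · 0.4870 / 0.0064
  = 860.09
Design effect: 1.5 × 860.09 = 1290.14.
Adjust for 84% response: 1290.14 / 0.84 = 1535.88.
Round up → n = 1536 per group.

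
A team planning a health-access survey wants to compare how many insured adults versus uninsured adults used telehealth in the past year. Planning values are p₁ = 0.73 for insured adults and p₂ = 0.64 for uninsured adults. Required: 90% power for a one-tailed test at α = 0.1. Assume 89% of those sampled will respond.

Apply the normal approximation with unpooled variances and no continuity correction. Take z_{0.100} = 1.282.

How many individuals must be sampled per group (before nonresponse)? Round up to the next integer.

n = 390 per group

n = (z_α + z_β)² · [p₁(1−p₁) + p₂(1−p₂)] / (p₁ − p₂)²
  = (1.282 + 1.282)² · (0.73·0.27 + 0.64·0.36) / (0.09)²
  = (2.564)² · (0.1971 + 0.2304) / 0.0081
  = 6.5741 · 0.4275 / 0.0081
  = 346.97
Adjust for 89% response: 346.97 / 0.89 = 389.85.
Round up → n = 390 per group.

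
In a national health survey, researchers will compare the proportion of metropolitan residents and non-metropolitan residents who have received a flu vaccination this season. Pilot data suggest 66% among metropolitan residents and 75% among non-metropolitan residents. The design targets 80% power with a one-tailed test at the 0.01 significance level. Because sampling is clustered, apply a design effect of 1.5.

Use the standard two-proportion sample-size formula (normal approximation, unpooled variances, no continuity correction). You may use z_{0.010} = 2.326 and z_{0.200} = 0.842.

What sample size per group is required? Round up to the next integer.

n = (z_α + z_β)² · [p₁(1−p₁) + p₂(1−p₂)] / (p₁ − p₂)²
  = (2.326 + 0.842)² · (0.66·0.34 + 0.75·0.25) / (-0.09)²
  = (3.168)² · (0.2244 + 0.1875) / 0.0081
  = 10.0362 · 0.4119 / 0.0081
  = 510.36
Design effect: 1.5 × 510.36 = 765.54.
Round up → n = 766 per group.

n = 766 per group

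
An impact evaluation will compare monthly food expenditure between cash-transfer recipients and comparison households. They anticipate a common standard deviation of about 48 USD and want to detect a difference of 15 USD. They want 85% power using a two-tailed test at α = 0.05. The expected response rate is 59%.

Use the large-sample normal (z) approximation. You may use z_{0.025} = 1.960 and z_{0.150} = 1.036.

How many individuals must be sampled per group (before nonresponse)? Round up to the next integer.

n = (z_{α/2} + z_β)² · (σ₁² + σ₂²) / δ²
  = (1.960 + 1.036)² · (2·48² = 4608) / 15²
  = 8.9760 · 4608 / 225
  = 183.83
Adjust for 59% response: 183.83 / 0.59 = 311.57.
Round up → n = 312 per group.

n = 312 per group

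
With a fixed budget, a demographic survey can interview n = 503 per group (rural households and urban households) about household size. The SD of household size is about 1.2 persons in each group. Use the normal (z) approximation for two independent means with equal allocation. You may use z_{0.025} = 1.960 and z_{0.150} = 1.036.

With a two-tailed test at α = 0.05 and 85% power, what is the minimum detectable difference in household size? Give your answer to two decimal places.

Minimum detectable difference ≈ 0.23 persons

δ = (z_{α/2} + z_β) · √((σ₁²+σ₂²)/n)
  = (1.960 + 1.036) · √(2.88/503)
  = 2.996 · √0.00573
  = 2.996 · 0.0757
  = 0.2267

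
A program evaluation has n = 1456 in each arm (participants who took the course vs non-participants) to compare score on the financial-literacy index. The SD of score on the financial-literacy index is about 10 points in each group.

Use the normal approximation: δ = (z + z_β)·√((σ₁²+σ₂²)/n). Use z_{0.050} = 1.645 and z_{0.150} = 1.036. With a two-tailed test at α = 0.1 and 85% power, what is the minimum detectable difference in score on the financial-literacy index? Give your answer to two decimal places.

Minimum detectable difference ≈ 0.99 points

δ = (z_{α/2} + z_β) · √((σ₁²+σ₂²)/n)
  = (1.645 + 1.036) · √(200/1456)
  = 2.681 · √0.13736
  = 2.681 · 0.3706
  = 0.9936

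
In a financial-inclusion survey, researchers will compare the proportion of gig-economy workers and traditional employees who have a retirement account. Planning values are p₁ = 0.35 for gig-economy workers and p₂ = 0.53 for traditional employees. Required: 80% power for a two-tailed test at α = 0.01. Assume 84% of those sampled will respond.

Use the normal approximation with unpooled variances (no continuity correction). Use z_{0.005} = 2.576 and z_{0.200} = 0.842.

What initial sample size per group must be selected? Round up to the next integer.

n = 205 per group

n = (z_{α/2} + z_β)² · [p₁(1−p₁) + p₂(1−p₂)] / (p₁ − p₂)²
  = (2.576 + 0.842)² · (0.35·0.65 + 0.53·0.47) / (-0.18)²
  = (3.418)² · (0.2275 + 0.2491) / 0.0324
  = 11.6827 · 0.4766 / 0.0324
  = 171.85
Adjust for 84% response: 171.85 / 0.84 = 204.59.
Round up → n = 205 per group.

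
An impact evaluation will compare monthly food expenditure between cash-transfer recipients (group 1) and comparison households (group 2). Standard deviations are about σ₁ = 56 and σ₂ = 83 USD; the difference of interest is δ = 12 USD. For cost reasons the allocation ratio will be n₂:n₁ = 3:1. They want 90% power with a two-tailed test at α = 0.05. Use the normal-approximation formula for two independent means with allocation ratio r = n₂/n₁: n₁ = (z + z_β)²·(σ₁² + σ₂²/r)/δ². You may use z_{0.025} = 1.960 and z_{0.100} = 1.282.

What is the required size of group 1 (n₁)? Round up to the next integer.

n₁ = 397

n₁ = (z_{α/2} + z_β)² · (σ₁² + σ₂²/r) / δ²
   = (1.960 + 1.282)² · (56² + 83²/3) / 12²
   = 10.5106 · (3136 + 2296.3) / 144
   = 10.5106 · 5432.3 / 144
   = 396.51
Round up → n₁ = 397; n₂ = r·n₁ = 3 × 397 = 1191.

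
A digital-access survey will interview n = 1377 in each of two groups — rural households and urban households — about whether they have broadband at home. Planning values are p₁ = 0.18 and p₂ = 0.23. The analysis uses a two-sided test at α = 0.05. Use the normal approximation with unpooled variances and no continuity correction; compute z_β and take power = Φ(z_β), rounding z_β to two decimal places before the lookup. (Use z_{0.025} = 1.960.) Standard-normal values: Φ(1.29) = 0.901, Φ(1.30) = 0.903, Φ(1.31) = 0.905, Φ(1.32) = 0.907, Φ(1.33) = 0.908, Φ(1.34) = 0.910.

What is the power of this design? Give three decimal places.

z_β = |p₁−p₂|·√(n/[p₁q₁+p₂q₂]) − z_{α/2}
    = 0.05 · √(1377/0.3247) − 1.960
    = 0.05 · 65.1217 − 1.960
    = 3.2561 − 1.960 = 1.2961 → 1.30
Power = Φ(1.30) = 0.903.

Power ≈ 0.903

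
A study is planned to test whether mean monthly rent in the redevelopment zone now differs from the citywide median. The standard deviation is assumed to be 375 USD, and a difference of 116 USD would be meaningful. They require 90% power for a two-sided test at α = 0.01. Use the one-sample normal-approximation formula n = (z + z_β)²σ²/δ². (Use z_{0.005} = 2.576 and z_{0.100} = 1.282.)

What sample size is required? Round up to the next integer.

n = 156

n = (z_{α/2} + z_β)² · σ² / δ²
  = (2.576 + 1.282)² · 375² / 116²
  = 14.8842 · 140625 / 13456
  = 155.55
Round up → n = 156.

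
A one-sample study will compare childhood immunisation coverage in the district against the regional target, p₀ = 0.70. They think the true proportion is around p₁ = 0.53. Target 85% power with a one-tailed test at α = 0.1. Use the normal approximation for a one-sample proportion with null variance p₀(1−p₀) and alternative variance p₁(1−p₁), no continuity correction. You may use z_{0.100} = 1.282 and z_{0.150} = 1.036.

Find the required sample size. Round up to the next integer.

n = 43

n = [z_α·√(p₀q₀) + z_β·√(p₁q₁)]² / (p₁ − p₀)²
  = [1.282·√(0.70·0.30) + 1.036·√(0.53·0.47)]² / (-0.17)²
  = [1.282·0.4583 + 1.036·0.4991]² / 0.0289
  = [1.1046]² / 0.0289
  = 42.22
Round up → n = 43.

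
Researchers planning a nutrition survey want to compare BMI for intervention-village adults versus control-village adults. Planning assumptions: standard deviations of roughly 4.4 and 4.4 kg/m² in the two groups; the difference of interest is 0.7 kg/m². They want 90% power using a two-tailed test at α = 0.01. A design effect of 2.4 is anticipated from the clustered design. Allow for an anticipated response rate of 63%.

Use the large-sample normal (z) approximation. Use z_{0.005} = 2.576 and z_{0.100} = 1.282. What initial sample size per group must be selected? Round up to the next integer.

n = (z_{α/2} + z_β)² · (σ₁² + σ₂²) / δ²
  = (2.576 + 1.282)² · (4.4² + 4.4² = 38.72) / 0.7²
  = 14.8842 · 38.72 / 0.49
  = 1176.15
Design effect: 2.4 × 1176.15 = 2822.77.
Adjust for 63% response: 2822.77 / 0.63 = 4480.58.
Round up → n = 4481 per group.

n = 4481 per group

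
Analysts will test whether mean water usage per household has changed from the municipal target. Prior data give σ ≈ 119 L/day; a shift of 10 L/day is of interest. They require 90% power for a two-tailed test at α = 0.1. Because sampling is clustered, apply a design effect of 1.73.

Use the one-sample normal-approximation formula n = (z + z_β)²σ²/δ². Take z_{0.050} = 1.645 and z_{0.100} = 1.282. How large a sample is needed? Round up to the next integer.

n = 2099

n = (z_{α/2} + z_β)² · σ² / δ²
  = (1.645 + 1.282)² · 119² / 10²
  = 8.5673 · 14161 / 100
  = 1213.22
Design effect: 1.73 × 1213.22 = 2098.87.
Round up → n = 2099.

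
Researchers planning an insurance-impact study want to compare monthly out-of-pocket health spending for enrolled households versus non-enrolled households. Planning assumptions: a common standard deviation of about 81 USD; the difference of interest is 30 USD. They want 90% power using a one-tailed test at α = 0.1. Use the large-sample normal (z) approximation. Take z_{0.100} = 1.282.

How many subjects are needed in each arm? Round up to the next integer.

n = (z_α + z_β)² · (σ₁² + σ₂²) / δ²
  = (1.282 + 1.282)² · (2·81² = 13122) / 30²
  = 6.5741 · 13122 / 900
  = 95.85
Round up → n = 96 per group.

n = 96 per group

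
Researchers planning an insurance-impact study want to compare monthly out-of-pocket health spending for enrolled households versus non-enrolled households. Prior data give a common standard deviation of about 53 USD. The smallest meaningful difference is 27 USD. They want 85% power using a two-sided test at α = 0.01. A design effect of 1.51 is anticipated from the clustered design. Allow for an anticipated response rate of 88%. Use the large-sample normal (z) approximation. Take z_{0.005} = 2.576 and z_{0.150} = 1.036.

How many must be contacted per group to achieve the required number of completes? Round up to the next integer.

n = 173 per group

n = (z_{α/2} + z_β)² · (σ₁² + σ₂²) / δ²
  = (2.576 + 1.036)² · (2·53² = 5618) / 27²
  = 13.0465 · 5618 / 729
  = 100.54
Design effect: 1.51 × 100.54 = 151.82.
Adjust for 88% response: 151.82 / 0.88 = 172.52.
Round up → n = 173 per group.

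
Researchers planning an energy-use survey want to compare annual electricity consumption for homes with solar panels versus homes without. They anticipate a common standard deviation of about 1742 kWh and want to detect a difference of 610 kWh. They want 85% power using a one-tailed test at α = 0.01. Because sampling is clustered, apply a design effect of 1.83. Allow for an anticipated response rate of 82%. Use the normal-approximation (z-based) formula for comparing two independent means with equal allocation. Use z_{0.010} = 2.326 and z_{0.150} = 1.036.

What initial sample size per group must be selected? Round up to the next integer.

n = 412 per group

n = (z_α + z_β)² · (σ₁² + σ₂²) / δ²
  = (2.326 + 1.036)² · (2·1742² = 6069128) / 610²
  = 11.3030 · 6069128 / 372100
  = 184.36
Design effect: 1.83 × 184.36 = 337.38.
Adjust for 82% response: 337.38 / 0.82 = 411.43.
Round up → n = 412 per group.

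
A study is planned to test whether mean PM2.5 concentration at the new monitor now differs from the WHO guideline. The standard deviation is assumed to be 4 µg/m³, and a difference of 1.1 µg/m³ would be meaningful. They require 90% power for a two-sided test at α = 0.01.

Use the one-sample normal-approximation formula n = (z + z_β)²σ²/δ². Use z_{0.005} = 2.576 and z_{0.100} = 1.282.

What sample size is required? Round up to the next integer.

n = (z_{α/2} + z_β)² · σ² / δ²
  = (2.576 + 1.282)² · 4² / 1.1²
  = 14.8842 · 16 / 1.21
  = 196.82
Round up → n = 197.

n = 197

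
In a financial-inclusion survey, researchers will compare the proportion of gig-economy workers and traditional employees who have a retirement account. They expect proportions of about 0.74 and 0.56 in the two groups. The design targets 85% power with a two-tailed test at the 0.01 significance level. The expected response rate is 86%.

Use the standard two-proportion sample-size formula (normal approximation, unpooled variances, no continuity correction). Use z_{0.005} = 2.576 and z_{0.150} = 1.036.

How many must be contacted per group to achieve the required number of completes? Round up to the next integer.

n = 206 per group

n = (z_{α/2} + z_β)² · [p₁(1−p₁) + p₂(1−p₂)] / (p₁ − p₂)²
  = (2.576 + 1.036)² · (0.74·0.26 + 0.56·0.44) / (0.18)²
  = (3.612)² · (0.1924 + 0.2464) / 0.0324
  = 13.0465 · 0.4388 / 0.0324
  = 176.69
Adjust for 86% response: 176.69 / 0.86 = 205.46.
Round up → n = 206 per group.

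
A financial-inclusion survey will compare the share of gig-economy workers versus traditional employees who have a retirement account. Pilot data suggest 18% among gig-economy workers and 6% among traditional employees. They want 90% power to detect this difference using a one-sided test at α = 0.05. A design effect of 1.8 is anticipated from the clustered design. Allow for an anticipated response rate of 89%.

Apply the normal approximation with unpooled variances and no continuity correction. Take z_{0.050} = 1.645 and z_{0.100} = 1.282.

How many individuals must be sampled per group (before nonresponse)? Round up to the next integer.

n = 246 per group

n = (z_α + z_β)² · [p₁(1−p₁) + p₂(1−p₂)] / (p₁ − p₂)²
  = (1.645 + 1.282)² · (0.18·0.82 + 0.06·0.94) / (0.12)²
  = (2.927)² · (0.1476 + 0.0564) / 0.0144
  = 8.5673 · 0.2040 / 0.0144
  = 121.37
Design effect: 1.8 × 121.37 = 218.47.
Adjust for 89% response: 218.47 / 0.89 = 245.47.
Round up → n = 246 per group.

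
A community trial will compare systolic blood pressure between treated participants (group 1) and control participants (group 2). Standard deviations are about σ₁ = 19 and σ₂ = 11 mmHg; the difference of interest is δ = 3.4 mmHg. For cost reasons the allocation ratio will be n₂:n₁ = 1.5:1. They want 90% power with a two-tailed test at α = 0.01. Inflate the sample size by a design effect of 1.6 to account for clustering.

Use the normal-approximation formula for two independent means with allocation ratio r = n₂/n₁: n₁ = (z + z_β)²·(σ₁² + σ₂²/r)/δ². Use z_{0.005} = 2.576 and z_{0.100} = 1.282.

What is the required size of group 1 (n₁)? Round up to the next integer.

n₁ = (z_{α/2} + z_β)² · (σ₁² + σ₂²/r) / δ²
   = (2.576 + 1.282)² · (19² + 11²/1.5) / 3.4²
   = 14.8842 · (361 + 80.6667) / 11.56
   = 14.8842 · 441.6667 / 11.56
   = 568.67
Design effect: 1.6 × 568.67 = 909.87.
Round up → n₁ = 910; n₂ = r·n₁ = 1.5 × 910 = 1365.

n₁ = 910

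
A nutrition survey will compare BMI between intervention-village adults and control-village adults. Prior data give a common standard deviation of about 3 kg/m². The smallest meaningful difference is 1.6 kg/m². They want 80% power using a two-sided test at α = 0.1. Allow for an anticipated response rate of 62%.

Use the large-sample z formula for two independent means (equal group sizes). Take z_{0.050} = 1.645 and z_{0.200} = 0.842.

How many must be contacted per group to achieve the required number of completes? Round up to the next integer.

n = (z_{α/2} + z_β)² · (σ₁² + σ₂²) / δ²
  = (1.645 + 0.842)² · (2·3² = 18) / 1.6²
  = 6.1852 · 18 / 2.56
  = 43.49
Adjust for 62% response: 43.49 / 0.62 = 70.14.
Round up → n = 71 per group.

n = 71 per group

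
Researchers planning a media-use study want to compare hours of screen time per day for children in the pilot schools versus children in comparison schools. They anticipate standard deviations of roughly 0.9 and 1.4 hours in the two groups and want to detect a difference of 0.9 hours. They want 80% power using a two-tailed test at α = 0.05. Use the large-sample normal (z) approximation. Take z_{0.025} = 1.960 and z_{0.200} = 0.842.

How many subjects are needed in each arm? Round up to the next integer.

n = (z_{α/2} + z_β)² · (σ₁² + σ₂²) / δ²
  = (1.960 + 0.842)² · (0.9² + 1.4² = 2.77) / 0.9²
  = 7.8512 · 2.77 / 0.81
  = 26.85
Round up → n = 27 per group.

n = 27 per group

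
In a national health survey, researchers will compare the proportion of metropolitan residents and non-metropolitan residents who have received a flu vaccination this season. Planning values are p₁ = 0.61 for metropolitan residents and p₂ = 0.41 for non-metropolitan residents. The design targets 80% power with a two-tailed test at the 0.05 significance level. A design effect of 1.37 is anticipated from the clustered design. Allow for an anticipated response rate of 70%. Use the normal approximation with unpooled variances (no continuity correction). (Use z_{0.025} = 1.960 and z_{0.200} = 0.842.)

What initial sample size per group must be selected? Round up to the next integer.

n = (z_{α/2} + z_β)² · [p₁(1−p₁) + p₂(1−p₂)] / (p₁ − p₂)²
  = (1.960 + 0.842)² · (0.61·0.39 + 0.41·0.59) / (0.20)²
  = (2.802)² · (0.2379 + 0.2419) / 0.0400
  = 7.8512 · 0.4798 / 0.0400
  = 94.18
Design effect: 1.37 × 94.18 = 129.02.
Adjust for 70% response: 129.02 / 0.70 = 184.31.
Round up → n = 185 per group.

n = 185 per group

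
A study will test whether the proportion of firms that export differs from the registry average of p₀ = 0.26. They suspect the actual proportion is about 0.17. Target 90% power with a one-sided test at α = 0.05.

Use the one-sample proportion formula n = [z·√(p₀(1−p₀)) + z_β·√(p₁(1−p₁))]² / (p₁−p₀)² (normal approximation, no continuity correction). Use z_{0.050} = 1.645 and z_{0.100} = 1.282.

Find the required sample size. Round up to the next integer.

n = [z_α·√(p₀q₀) + z_β·√(p₁q₁)]² / (p₁ − p₀)²
  = [1.645·√(0.26·0.74) + 1.282·√(0.17·0.83)]² / (-0.09)²
  = [1.645·0.4386 + 1.282·0.3756]² / 0.0081
  = [1.2031]² / 0.0081
  = 178.70
Round up → n = 179.

n = 179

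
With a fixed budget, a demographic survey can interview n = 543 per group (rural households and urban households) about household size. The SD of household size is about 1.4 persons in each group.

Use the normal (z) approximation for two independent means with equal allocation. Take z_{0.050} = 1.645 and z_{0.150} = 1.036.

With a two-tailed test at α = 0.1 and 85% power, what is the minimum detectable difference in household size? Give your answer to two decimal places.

Minimum detectable difference ≈ 0.23 persons

δ = (z_{α/2} + z_β) · √((σ₁²+σ₂²)/n)
  = (1.645 + 1.036) · √(3.92/543)
  = 2.681 · √0.00722
  = 2.681 · 0.0850
  = 0.2278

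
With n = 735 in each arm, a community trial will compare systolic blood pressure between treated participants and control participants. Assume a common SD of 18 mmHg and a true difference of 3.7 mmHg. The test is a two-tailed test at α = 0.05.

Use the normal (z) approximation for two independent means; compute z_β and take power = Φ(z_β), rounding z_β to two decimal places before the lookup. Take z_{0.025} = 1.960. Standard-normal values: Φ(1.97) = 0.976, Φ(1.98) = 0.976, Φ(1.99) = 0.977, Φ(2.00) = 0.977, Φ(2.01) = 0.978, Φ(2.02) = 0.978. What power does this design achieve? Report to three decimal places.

z_β = δ·√(n/(σ₁²+σ₂²)) − z_{α/2}
    = 3.7 · √(735/648) − 1.960
    = 3.7 · 1.06502 − 1.960
    = 3.9406 − 1.960 = 1.9806 → 1.98
Power = Φ(1.98) = 0.976.

Power ≈ 0.976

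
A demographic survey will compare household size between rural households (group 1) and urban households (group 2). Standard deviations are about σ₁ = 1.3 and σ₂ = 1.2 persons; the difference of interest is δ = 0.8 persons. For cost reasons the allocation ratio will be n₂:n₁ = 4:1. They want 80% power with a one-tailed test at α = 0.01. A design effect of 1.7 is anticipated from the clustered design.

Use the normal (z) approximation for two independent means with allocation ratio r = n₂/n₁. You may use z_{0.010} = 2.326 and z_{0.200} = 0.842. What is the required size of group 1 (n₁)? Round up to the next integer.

n₁ = 55

n₁ = (z_α + z_β)² · (σ₁² + σ₂²/r) / δ²
   = (2.326 + 0.842)² · (1.3² + 1.2²/4) / 0.8²
   = 10.0362 · (1.69 + 0.36) / 0.64
   = 10.0362 · 2.05 / 0.64
   = 32.15
Design effect: 1.7 × 32.15 = 54.65.
Round up → n₁ = 55; n₂ = r·n₁ = 4 × 55 = 220.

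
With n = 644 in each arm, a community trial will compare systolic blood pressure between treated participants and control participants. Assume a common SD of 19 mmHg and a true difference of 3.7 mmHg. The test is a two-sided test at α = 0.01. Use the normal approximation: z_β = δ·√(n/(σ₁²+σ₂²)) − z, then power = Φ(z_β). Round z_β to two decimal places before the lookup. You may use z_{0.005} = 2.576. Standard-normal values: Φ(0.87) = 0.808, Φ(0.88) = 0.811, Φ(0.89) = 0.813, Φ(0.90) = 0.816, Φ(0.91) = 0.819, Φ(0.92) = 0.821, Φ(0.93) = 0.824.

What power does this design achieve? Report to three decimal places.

z_β = δ·√(n/(σ₁²+σ₂²)) − z_{α/2}
    = 3.7 · √(644/722) − 2.576
    = 3.7 · 0.94444 − 2.576
    = 3.4944 − 2.576 = 0.9184 → 0.92
Power = Φ(0.92) = 0.821.

Power ≈ 0.821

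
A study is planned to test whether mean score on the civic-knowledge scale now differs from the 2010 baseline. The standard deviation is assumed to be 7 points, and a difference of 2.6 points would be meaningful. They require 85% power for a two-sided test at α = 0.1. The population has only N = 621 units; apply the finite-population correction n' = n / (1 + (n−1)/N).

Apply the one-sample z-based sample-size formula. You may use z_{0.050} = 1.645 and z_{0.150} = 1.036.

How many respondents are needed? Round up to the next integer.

n = 49

n = (z_{α/2} + z_β)² · σ² / δ²
  = (1.645 + 1.036)² · 7² / 2.6²
  = 7.1878 · 49 / 6.76
  = 52.10
Finite-population correction (N = 621): 52.10 / (1 + (52.10 − 1)/621) = 48.14.
Round up → n = 49.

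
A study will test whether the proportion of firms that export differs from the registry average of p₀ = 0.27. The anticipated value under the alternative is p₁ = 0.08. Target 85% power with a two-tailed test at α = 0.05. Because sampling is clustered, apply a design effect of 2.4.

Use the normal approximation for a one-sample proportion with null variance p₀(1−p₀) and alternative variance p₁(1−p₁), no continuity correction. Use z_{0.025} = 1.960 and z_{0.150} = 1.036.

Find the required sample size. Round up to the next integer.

n = [z_{α/2}·√(p₀q₀) + z_β·√(p₁q₁)]² / (p₁ − p₀)²
  = [1.960·√(0.27·0.73) + 1.036·√(0.08·0.92)]² / (-0.19)²
  = [1.960·0.4440 + 1.036·0.2713]² / 0.0361
  = [1.1512]² / 0.0361
  = 36.71
Design effect: 2.4 × 36.71 = 88.11.
Round up → n = 89.

n = 89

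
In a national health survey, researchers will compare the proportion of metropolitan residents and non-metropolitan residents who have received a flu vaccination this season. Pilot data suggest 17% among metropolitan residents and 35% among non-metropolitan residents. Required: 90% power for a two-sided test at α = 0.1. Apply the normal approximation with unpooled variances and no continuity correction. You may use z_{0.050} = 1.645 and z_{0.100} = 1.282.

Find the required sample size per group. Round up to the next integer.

n = (z_{α/2} + z_β)² · [p₁(1−p₁) + p₂(1−p₂)] / (p₁ − p₂)²
  = (1.645 + 1.282)² · (0.17·0.83 + 0.35·0.65) / (-0.18)²
  = (2.927)² · (0.1411 + 0.2275) / 0.0324
  = 8.5673 · 0.3686 / 0.0324
  = 97.47
Round up → n = 98 per group.

n = 98 per group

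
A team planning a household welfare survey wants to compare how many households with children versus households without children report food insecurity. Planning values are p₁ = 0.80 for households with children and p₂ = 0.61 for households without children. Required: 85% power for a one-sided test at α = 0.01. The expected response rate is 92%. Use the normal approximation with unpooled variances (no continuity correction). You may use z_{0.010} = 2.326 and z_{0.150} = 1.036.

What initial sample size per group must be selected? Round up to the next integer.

n = (z_α + z_β)² · [p₁(1−p₁) + p₂(1−p₂)] / (p₁ − p₂)²
  = (2.326 + 1.036)² · (0.80·0.20 + 0.61·0.39) / (0.19)²
  = (3.362)² · (0.1600 + 0.2379) / 0.0361
  = 11.3030 · 0.3979 / 0.0361
  = 124.58
Adjust for 92% response: 124.58 / 0.92 = 135.42.
Round up → n = 136 per group.

n = 136 per group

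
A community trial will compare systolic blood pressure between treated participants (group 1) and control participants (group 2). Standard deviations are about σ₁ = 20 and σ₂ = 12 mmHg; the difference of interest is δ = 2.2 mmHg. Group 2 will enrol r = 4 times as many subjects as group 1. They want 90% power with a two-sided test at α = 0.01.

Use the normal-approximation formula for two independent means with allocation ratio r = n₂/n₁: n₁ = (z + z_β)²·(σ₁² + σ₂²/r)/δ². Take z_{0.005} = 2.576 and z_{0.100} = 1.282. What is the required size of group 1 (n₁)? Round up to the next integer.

n₁ = 1341

n₁ = (z_{α/2} + z_β)² · (σ₁² + σ₂²/r) / δ²
   = (2.576 + 1.282)² · (20² + 12²/4) / 2.2²
   = 14.8842 · (400 + 36) / 4.84
   = 14.8842 · 436 / 4.84
   = 1340.80
Round up → n₁ = 1341; n₂ = r·n₁ = 4 × 1341 = 5364.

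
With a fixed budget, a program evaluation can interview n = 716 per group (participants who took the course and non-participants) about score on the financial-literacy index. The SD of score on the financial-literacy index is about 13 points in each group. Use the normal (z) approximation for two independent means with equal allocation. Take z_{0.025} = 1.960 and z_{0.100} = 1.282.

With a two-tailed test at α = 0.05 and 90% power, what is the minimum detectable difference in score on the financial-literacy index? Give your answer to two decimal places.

Minimum detectable difference ≈ 2.23 points

δ = (z_{α/2} + z_β) · √((σ₁²+σ₂²)/n)
  = (1.960 + 1.282) · √(338/716)
  = 3.242 · √0.47207
  = 3.242 · 0.6871
  = 2.2275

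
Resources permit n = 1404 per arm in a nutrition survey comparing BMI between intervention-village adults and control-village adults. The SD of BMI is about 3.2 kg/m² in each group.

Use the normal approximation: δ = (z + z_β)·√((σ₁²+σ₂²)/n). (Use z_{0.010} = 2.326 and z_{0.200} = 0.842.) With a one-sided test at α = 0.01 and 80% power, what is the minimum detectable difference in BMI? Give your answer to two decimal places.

Minimum detectable difference ≈ 0.38 kg/m²

δ = (z_α + z_β) · √((σ₁²+σ₂²)/n)
  = (2.326 + 0.842) · √(20.48/1404)
  = 3.168 · √0.01459
  = 3.168 · 0.1208
  = 0.3826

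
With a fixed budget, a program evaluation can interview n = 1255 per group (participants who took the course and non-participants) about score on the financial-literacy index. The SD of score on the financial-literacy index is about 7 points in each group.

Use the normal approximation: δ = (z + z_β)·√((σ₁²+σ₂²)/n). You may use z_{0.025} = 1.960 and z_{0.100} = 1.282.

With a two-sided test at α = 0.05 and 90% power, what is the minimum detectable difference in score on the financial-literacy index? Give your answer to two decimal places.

δ = (z_{α/2} + z_β) · √((σ₁²+σ₂²)/n)
  = (1.960 + 1.282) · √(98/1255)
  = 3.242 · √0.07809
  = 3.242 · 0.2794
  = 0.9059

Minimum detectable difference ≈ 0.91 points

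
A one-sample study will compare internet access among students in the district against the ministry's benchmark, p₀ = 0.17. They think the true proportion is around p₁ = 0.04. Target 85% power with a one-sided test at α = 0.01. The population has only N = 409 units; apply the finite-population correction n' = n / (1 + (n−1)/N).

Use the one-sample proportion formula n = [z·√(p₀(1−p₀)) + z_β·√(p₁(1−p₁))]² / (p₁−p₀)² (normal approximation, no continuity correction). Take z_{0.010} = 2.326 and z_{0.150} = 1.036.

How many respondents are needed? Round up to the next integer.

n = 59

n = [z_α·√(p₀q₀) + z_β·√(p₁q₁)]² / (p₁ − p₀)²
  = [2.326·√(0.17·0.83) + 1.036·√(0.04·0.96)]² / (-0.13)²
  = [2.326·0.3756 + 1.036·0.1960]² / 0.0169
  = [1.0767]² / 0.0169
  = 68.60
Finite-population correction (N = 409): 68.60 / (1 + (68.60 − 1)/409) = 58.87.
Round up → n = 59.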